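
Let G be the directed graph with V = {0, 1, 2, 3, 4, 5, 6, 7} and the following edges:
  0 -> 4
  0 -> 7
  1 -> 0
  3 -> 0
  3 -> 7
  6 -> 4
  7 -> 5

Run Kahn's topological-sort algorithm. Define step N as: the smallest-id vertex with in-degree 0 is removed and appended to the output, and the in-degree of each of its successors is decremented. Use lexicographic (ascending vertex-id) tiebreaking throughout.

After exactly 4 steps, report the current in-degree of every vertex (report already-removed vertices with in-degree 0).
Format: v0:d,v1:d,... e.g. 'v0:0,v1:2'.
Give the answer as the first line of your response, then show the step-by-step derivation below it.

v0:0,v1:0,v2:0,v3:0,v4:1,v5:1,v6:0,v7:0

step 1: output 1; order=[1]; indeg=(1,0,0,0,2,1,0,2)
step 2: output 2; order=[1,2]; indeg=(1,0,0,0,2,1,0,2)
step 3: output 3; order=[1,2,3]; indeg=(0,0,0,0,2,1,0,1)
step 4: output 0; order=[1,2,3,0]; indeg=(0,0,0,0,1,1,0,0)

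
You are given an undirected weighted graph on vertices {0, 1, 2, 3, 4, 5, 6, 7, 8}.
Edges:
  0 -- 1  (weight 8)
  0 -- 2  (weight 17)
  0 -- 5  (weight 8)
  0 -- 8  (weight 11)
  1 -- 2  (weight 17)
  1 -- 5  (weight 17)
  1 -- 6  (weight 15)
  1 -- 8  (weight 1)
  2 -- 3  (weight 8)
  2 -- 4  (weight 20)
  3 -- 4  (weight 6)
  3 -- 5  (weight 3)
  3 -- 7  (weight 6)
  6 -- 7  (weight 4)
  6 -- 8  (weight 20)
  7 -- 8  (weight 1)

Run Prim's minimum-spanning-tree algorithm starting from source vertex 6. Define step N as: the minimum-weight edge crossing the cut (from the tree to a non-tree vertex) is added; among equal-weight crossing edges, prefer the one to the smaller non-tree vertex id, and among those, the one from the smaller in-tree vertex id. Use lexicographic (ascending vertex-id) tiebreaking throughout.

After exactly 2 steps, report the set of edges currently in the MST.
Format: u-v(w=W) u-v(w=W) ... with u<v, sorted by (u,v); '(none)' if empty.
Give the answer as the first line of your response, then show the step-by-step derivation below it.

6-7(w=4) 7-8(w=1)

step 1: add edge 6-7 (w=4); MST = {6-7(w=4)}
step 2: add edge 7-8 (w=1); MST = {6-7(w=4) 7-8(w=1)}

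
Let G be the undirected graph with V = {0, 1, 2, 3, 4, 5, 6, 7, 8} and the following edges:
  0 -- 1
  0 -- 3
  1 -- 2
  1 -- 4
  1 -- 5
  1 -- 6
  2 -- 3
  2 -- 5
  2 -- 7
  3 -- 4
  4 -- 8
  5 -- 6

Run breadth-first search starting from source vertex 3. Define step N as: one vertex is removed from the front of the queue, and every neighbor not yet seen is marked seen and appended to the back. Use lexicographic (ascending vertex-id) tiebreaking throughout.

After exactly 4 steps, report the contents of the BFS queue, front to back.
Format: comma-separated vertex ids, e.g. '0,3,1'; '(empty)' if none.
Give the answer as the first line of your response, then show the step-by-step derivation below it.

1,5,7,8

step 1: dequeue 3; queue=[0,2,4]; order=3
step 2: dequeue 0; queue=[2,4,1]; order=3,0
step 3: dequeue 2; queue=[4,1,5,7]; order=3,0,2
step 4: dequeue 4; queue=[1,5,7,8]; order=3,0,2,4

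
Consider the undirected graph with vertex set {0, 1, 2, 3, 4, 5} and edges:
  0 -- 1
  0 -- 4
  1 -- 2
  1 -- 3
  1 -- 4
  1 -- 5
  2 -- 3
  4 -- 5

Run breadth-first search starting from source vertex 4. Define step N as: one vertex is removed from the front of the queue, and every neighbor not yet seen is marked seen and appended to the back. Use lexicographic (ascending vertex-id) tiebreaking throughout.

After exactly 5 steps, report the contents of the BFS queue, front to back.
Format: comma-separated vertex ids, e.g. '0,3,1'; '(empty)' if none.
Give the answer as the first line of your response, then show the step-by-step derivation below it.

3

step 1: dequeue 4; queue=[0,1,5]; order=4
step 2: dequeue 0; queue=[1,5]; order=4,0
step 3: dequeue 1; queue=[5,2,3]; order=4,0,1
step 4: dequeue 5; queue=[2,3]; order=4,0,1,5
step 5: dequeue 2; queue=[3]; order=4,0,1,5,2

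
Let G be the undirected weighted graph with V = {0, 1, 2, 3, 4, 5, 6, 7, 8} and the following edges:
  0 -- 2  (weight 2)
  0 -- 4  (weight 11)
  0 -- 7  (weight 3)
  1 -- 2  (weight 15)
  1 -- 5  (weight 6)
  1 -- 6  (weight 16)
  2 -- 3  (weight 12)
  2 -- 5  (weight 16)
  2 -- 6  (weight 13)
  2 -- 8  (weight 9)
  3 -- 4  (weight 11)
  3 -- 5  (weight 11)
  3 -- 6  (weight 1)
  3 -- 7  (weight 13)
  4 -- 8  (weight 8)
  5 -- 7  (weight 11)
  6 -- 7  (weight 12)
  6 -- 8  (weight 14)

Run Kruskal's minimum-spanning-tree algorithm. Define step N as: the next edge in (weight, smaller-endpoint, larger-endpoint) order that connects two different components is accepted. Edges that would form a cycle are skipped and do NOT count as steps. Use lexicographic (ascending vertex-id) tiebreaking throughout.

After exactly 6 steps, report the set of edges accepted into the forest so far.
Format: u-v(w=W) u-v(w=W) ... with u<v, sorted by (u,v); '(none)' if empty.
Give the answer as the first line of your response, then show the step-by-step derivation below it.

0-2(w=2) 0-7(w=3) 1-5(w=6) 2-8(w=9) 3-6(w=1) 4-8(w=8)

step 1: add edge 3-6 (w=1); MST = {3-6(w=1)}
step 2: add edge 0-2 (w=2); MST = {0-2(w=2) 3-6(w=1)}
step 3: add edge 0-7 (w=3); MST = {0-2(w=2) 0-7(w=3) 3-6(w=1)}
step 4: add edge 1-5 (w=6); MST = {0-2(w=2) 0-7(w=3) 1-5(w=6) 3-6(w=1)}
step 5: add edge 4-8 (w=8); MST = {0-2(w=2) 0-7(w=3) 1-5(w=6) 3-6(w=1) 4-8(w=8)}
step 6: add edge 2-8 (w=9); MST = {0-2(w=2) 0-7(w=3) 1-5(w=6) 2-8(w=9) 3-6(w=1) 4-8(w=8)}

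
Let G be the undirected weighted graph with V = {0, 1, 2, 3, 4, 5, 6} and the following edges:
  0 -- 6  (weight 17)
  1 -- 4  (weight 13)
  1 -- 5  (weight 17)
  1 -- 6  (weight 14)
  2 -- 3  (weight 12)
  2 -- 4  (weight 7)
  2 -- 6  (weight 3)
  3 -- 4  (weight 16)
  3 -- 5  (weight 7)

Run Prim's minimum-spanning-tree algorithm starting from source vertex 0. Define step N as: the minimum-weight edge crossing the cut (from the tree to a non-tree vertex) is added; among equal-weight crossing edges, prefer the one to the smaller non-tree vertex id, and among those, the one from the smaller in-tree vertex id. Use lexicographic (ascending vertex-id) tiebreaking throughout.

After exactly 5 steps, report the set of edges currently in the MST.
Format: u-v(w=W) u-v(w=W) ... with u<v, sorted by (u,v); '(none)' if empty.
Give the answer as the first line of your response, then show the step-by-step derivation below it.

0-6(w=17) 2-3(w=12) 2-4(w=7) 2-6(w=3) 3-5(w=7)

step 1: add edge 0-6 (w=17); MST = {0-6(w=17)}
step 2: add edge 2-6 (w=3); MST = {0-6(w=17) 2-6(w=3)}
step 3: add edge 2-4 (w=7); MST = {0-6(w=17) 2-4(w=7) 2-6(w=3)}
step 4: add edge 2-3 (w=12); MST = {0-6(w=17) 2-3(w=12) 2-4(w=7) 2-6(w=3)}
step 5: add edge 3-5 (w=7); MST = {0-6(w=17) 2-3(w=12) 2-4(w=7) 2-6(w=3) 3-5(w=7)}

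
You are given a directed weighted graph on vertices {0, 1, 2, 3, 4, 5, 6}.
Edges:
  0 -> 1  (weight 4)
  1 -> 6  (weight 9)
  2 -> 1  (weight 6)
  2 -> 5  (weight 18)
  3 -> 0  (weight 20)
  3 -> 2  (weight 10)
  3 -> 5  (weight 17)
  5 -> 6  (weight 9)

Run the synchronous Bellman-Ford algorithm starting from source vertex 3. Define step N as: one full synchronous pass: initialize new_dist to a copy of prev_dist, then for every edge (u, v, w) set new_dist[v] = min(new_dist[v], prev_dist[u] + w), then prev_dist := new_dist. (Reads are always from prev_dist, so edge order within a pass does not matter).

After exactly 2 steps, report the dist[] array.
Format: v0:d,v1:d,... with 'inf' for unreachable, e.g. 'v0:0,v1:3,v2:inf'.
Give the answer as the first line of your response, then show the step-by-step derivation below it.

v0:20,v1:16,v2:10,v3:0,v4:inf,v5:17,v6:26

step 1: dist = v0:20,v1:inf,v2:10,v3:0,v4:inf,v5:17,v6:inf
step 2: dist = v0:20,v1:16,v2:10,v3:0,v4:inf,v5:17,v6:26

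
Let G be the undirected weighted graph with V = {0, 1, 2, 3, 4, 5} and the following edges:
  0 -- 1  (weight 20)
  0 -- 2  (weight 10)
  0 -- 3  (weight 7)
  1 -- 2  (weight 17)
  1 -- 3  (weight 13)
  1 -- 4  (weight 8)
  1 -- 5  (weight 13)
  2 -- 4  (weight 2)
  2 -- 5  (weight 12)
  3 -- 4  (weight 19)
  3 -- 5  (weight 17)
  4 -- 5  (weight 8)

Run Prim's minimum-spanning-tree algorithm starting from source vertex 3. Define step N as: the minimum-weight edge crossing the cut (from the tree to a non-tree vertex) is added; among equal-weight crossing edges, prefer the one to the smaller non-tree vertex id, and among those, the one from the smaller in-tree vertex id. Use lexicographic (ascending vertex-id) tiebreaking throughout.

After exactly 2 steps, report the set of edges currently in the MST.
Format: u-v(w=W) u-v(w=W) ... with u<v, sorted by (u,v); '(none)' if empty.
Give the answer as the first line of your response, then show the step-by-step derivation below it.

0-2(w=10) 0-3(w=7)

step 1: add edge 0-3 (w=7); MST = {0-3(w=7)}
step 2: add edge 0-2 (w=10); MST = {0-2(w=10) 0-3(w=7)}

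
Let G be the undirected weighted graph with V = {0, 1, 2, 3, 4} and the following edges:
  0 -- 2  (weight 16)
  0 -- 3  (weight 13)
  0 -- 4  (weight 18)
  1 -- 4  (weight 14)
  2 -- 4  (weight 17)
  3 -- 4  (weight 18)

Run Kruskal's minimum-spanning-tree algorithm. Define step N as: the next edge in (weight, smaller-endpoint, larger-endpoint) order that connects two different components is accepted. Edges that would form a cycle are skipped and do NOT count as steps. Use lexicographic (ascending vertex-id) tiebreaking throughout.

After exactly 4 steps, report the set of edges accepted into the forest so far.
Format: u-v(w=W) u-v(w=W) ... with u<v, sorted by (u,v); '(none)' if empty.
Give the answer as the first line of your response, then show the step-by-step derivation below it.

0-2(w=16) 0-3(w=13) 1-4(w=14) 2-4(w=17)

step 1: add edge 0-3 (w=13); MST = {0-3(w=13)}
step 2: add edge 1-4 (w=14); MST = {0-3(w=13) 1-4(w=14)}
step 3: add edge 0-2 (w=16); MST = {0-2(w=16) 0-3(w=13) 1-4(w=14)}
step 4: add edge 2-4 (w=17); MST = {0-2(w=16) 0-3(w=13) 1-4(w=14) 2-4(w=17)}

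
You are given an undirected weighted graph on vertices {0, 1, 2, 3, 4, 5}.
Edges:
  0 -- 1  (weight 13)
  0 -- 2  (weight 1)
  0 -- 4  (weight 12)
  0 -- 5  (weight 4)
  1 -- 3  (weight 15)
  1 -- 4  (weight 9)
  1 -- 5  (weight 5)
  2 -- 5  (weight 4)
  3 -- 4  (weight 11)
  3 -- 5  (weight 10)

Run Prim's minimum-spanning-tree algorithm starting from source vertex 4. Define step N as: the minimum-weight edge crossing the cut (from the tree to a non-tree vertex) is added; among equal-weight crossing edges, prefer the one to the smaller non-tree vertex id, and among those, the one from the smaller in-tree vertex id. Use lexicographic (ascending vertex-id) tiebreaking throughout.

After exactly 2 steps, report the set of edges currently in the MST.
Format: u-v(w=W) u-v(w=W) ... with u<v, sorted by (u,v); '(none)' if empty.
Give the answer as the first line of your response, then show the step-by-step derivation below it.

1-4(w=9) 1-5(w=5)

step 1: add edge 1-4 (w=9); MST = {1-4(w=9)}
step 2: add edge 1-5 (w=5); MST = {1-4(w=9) 1-5(w=5)}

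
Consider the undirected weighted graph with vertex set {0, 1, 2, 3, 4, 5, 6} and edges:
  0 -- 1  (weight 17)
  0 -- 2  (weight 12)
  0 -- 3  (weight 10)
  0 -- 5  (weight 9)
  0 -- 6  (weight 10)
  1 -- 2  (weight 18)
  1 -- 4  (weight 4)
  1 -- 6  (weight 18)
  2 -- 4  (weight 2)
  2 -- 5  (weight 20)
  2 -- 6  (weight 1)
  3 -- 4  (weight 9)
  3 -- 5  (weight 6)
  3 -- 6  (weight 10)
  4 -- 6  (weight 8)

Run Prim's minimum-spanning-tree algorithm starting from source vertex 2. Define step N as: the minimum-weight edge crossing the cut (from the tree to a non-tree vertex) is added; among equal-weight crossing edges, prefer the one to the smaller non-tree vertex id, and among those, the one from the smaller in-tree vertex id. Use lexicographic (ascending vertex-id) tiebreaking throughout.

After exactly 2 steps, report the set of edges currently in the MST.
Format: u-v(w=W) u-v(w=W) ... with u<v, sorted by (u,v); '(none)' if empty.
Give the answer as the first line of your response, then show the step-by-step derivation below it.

2-4(w=2) 2-6(w=1)

step 1: add edge 2-6 (w=1); MST = {2-6(w=1)}
step 2: add edge 2-4 (w=2); MST = {2-4(w=2) 2-6(w=1)}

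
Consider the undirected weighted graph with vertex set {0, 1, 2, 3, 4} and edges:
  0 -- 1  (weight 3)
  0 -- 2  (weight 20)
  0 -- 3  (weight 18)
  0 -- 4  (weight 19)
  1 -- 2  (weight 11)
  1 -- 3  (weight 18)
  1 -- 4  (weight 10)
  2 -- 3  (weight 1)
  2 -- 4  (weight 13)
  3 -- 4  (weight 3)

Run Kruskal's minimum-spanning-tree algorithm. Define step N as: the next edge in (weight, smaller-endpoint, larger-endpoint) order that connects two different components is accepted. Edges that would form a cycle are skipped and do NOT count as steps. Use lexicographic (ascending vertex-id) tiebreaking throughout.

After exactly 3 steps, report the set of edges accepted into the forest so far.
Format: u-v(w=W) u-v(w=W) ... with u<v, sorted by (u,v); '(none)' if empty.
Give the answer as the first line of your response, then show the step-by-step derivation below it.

0-1(w=3) 2-3(w=1) 3-4(w=3)

step 1: add edge 2-3 (w=1); MST = {2-3(w=1)}
step 2: add edge 0-1 (w=3); MST = {0-1(w=3) 2-3(w=1)}
step 3: add edge 3-4 (w=3); MST = {0-1(w=3) 2-3(w=1) 3-4(w=3)}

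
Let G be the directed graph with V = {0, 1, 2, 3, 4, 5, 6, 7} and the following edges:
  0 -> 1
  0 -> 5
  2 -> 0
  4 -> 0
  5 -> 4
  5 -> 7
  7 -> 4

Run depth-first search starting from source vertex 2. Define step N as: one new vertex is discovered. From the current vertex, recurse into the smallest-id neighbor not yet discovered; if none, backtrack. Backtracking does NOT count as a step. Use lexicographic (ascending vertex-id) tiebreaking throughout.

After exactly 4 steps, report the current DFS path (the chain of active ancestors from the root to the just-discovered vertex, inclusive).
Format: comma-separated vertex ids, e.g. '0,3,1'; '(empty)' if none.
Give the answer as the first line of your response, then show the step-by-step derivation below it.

2,0,5

step 1: discover 2; path=2; order=2
step 2: discover 0; path=2>0; order=2,0
step 3: discover 1; path=2>0>1; order=2,0,1
step 4: discover 5; path=2>0>5; order=2,0,1,5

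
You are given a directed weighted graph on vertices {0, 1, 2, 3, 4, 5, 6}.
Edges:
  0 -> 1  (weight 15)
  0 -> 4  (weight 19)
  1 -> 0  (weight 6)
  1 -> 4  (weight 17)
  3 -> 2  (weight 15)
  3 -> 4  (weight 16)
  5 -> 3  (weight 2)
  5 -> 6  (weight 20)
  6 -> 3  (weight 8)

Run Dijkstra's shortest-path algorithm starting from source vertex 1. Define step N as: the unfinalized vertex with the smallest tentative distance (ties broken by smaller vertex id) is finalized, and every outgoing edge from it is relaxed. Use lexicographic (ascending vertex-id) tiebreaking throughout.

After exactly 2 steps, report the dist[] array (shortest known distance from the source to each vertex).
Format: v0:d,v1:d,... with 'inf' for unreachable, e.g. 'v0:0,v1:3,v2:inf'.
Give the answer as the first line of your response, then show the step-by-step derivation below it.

v0:6,v1:0,v2:inf,v3:inf,v4:17,v5:inf,v6:inf

step 1: dist = v0:6,v1:0,v2:inf,v3:inf,v4:17,v5:inf,v6:inf
step 2: dist = v0:6,v1:0,v2:inf,v3:inf,v4:17,v5:inf,v6:inf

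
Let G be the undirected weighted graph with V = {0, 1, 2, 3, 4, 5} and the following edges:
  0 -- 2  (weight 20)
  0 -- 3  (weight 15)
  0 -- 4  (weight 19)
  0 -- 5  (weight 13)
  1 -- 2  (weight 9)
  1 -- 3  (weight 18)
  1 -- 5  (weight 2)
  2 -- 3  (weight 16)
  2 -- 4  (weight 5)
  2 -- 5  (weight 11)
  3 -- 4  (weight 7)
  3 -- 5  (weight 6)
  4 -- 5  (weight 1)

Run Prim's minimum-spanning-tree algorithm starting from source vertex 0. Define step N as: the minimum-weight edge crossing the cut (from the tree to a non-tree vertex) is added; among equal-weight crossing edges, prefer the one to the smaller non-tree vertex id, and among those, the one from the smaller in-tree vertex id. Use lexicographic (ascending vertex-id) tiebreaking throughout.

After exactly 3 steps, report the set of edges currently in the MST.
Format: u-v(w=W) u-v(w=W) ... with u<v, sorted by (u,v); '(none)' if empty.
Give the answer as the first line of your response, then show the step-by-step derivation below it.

0-5(w=13) 1-5(w=2) 4-5(w=1)

step 1: add edge 0-5 (w=13); MST = {0-5(w=13)}
step 2: add edge 4-5 (w=1); MST = {0-5(w=13) 4-5(w=1)}
step 3: add edge 1-5 (w=2); MST = {0-5(w=13) 1-5(w=2) 4-5(w=1)}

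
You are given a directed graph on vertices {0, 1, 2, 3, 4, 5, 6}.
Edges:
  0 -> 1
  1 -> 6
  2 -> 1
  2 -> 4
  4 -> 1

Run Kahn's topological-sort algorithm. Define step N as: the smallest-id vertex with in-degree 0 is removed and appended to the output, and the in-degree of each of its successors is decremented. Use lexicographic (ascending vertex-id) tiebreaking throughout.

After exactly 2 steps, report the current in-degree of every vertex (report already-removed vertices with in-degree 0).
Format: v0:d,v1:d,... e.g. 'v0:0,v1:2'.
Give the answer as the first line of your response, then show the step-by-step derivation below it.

v0:0,v1:1,v2:0,v3:0,v4:0,v5:0,v6:1

step 1: output 0; order=[0]; indeg=(0,2,0,0,1,0,1)
step 2: output 2; order=[0,2]; indeg=(0,1,0,0,0,0,1)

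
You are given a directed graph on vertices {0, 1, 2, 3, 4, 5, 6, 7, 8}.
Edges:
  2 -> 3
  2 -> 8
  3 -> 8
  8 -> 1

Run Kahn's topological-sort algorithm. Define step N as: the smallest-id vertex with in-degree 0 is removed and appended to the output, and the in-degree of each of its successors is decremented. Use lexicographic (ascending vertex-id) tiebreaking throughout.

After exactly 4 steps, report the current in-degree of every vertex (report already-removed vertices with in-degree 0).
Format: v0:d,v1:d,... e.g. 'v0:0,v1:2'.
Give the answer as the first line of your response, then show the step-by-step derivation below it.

v0:0,v1:1,v2:0,v3:0,v4:0,v5:0,v6:0,v7:0,v8:0

step 1: output 0; order=[0]; indeg=(0,1,0,1,0,0,0,0,2)
step 2: output 2; order=[0,2]; indeg=(0,1,0,0,0,0,0,0,1)
step 3: output 3; order=[0,2,3]; indeg=(0,1,0,0,0,0,0,0,0)
step 4: output 4; order=[0,2,3,4]; indeg=(0,1,0,0,0,0,0,0,0)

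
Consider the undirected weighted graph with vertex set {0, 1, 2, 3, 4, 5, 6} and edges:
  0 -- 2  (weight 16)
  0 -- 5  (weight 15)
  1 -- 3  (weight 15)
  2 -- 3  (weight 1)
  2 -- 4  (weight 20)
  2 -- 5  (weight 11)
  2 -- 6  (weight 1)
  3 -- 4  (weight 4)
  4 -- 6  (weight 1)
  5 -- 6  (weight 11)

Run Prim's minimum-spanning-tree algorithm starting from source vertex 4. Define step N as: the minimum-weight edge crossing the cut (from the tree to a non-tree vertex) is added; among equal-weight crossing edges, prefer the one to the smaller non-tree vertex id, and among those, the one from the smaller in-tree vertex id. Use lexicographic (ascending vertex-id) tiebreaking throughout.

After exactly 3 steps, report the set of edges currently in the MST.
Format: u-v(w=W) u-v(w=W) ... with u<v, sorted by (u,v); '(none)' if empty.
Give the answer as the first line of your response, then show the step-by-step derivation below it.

2-3(w=1) 2-6(w=1) 4-6(w=1)

step 1: add edge 4-6 (w=1); MST = {4-6(w=1)}
step 2: add edge 2-6 (w=1); MST = {2-6(w=1) 4-6(w=1)}
step 3: add edge 2-3 (w=1); MST = {2-3(w=1) 2-6(w=1) 4-6(w=1)}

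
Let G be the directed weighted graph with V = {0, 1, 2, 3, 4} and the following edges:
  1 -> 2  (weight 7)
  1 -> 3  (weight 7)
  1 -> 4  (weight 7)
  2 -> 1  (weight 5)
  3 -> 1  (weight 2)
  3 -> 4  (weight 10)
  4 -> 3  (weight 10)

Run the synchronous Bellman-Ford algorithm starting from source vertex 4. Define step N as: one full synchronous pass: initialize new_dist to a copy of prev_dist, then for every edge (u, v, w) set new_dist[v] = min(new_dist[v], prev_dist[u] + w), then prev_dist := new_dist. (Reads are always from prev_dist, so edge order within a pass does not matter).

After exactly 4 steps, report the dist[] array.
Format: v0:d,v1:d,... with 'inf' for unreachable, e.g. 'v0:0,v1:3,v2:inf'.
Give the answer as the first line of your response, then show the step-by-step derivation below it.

v0:inf,v1:12,v2:19,v3:10,v4:0

step 1: dist = v0:inf,v1:inf,v2:inf,v3:10,v4:0
step 2: dist = v0:inf,v1:12,v2:inf,v3:10,v4:0
step 3: dist = v0:inf,v1:12,v2:19,v3:10,v4:0
step 4: dist = v0:inf,v1:12,v2:19,v3:10,v4:0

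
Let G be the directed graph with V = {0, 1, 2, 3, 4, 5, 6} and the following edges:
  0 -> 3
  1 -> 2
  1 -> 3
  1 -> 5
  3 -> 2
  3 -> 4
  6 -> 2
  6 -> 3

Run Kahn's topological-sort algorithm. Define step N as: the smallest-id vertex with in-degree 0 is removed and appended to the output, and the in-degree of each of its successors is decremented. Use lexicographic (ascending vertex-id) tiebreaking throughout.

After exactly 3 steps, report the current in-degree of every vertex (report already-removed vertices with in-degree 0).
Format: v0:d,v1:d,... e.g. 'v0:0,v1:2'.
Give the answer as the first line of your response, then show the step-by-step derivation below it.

v0:0,v1:0,v2:2,v3:1,v4:1,v5:0,v6:0

step 1: output 0; order=[0]; indeg=(0,0,3,2,1,1,0)
step 2: output 1; order=[0,1]; indeg=(0,0,2,1,1,0,0)
step 3: output 5; order=[0,1,5]; indeg=(0,0,2,1,1,0,0)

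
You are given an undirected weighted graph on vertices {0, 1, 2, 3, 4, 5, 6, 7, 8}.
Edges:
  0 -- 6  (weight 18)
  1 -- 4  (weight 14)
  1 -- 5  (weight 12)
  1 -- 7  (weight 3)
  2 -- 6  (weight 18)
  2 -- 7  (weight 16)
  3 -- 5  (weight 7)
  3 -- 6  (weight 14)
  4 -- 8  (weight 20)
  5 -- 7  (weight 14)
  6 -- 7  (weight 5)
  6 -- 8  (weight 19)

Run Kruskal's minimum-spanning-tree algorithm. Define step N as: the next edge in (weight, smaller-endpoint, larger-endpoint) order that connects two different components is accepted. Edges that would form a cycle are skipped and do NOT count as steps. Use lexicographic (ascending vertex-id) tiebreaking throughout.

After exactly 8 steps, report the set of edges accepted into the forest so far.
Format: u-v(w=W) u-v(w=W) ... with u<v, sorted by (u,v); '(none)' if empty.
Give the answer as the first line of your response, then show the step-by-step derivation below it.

0-6(w=18) 1-4(w=14) 1-5(w=12) 1-7(w=3) 2-7(w=16) 3-5(w=7) 6-7(w=5) 6-8(w=19)

step 1: add edge 1-7 (w=3); MST = {1-7(w=3)}
step 2: add edge 6-7 (w=5); MST = {1-7(w=3) 6-7(w=5)}
step 3: add edge 3-5 (w=7); MST = {1-7(w=3) 3-5(w=7) 6-7(w=5)}
step 4: add edge 1-5 (w=12); MST = {1-5(w=12) 1-7(w=3) 3-5(w=7) 6-7(w=5)}
step 5: add edge 1-4 (w=14); MST = {1-4(w=14) 1-5(w=12) 1-7(w=3) 3-5(w=7) 6-7(w=5)}
step 6: add edge 2-7 (w=16); MST = {1-4(w=14) 1-5(w=12) 1-7(w=3) 2-7(w=16) 3-5(w=7) 6-7(w=5)}
step 7: add edge 0-6 (w=18); MST = {0-6(w=18) 1-4(w=14) 1-5(w=12) 1-7(w=3) 2-7(w=16) 3-5(w=7) 6-7(w=5)}
step 8: add edge 6-8 (w=19); MST = {0-6(w=18) 1-4(w=14) 1-5(w=12) 1-7(w=3) 2-7(w=16) 3-5(w=7) 6-7(w=5) 6-8(w=19)}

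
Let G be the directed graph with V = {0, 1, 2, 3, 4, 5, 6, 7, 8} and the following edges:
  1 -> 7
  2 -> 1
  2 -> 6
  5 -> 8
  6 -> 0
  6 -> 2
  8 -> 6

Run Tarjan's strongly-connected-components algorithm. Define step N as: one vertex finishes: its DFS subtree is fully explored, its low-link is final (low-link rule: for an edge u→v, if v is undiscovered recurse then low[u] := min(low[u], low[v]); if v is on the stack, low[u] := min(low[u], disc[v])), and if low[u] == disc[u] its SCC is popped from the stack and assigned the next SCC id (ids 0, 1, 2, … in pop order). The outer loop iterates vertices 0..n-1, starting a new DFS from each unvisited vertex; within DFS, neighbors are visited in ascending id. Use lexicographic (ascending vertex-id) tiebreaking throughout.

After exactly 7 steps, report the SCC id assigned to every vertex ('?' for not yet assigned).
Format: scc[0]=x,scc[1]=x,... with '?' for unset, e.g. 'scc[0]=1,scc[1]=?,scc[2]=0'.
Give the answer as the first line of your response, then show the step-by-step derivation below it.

scc[0]=0,scc[1]=2,scc[2]=3,scc[3]=4,scc[4]=5,scc[5]=?,scc[6]=3,scc[7]=1,scc[8]=?

step 1: low=(low[0]=0,low[1]=?,low[2]=?,low[3]=?,low[4]=?,low[5]=?,low[6]=?,low[7]=?,low[8]=?); scc=(scc[0]=0,scc[1]=?,scc[2]=?,scc[3]=?,scc[4]=?,scc[5]=?,scc[6]=?,scc[7]=?,scc[8]=?)
step 2: low=(low[0]=0,low[1]=1,low[2]=?,low[3]=?,low[4]=?,low[5]=?,low[6]=?,low[7]=2,low[8]=?); scc=(scc[0]=0,scc[1]=?,scc[2]=?,scc[3]=?,scc[4]=?,scc[5]=?,scc[6]=?,scc[7]=1,scc[8]=?)
step 3: low=(low[0]=0,low[1]=1,low[2]=?,low[3]=?,low[4]=?,low[5]=?,low[6]=?,low[7]=2,low[8]=?); scc=(scc[0]=0,scc[1]=2,scc[2]=?,scc[3]=?,scc[4]=?,scc[5]=?,scc[6]=?,scc[7]=1,scc[8]=?)
step 4: low=(low[0]=0,low[1]=1,low[2]=3,low[3]=?,low[4]=?,low[5]=?,low[6]=3,low[7]=2,low[8]=?); scc=(scc[0]=0,scc[1]=2,scc[2]=?,scc[3]=?,scc[4]=?,scc[5]=?,scc[6]=?,scc[7]=1,scc[8]=?)
step 5: low=(low[0]=0,low[1]=1,low[2]=3,low[3]=?,low[4]=?,low[5]=?,low[6]=3,low[7]=2,low[8]=?); scc=(scc[0]=0,scc[1]=2,scc[2]=3,scc[3]=?,scc[4]=?,scc[5]=?,scc[6]=3,scc[7]=1,scc[8]=?)
step 6: low=(low[0]=0,low[1]=1,low[2]=3,low[3]=5,low[4]=?,low[5]=?,low[6]=3,low[7]=2,low[8]=?); scc=(scc[0]=0,scc[1]=2,scc[2]=3,scc[3]=4,scc[4]=?,scc[5]=?,scc[6]=3,scc[7]=1,scc[8]=?)
step 7: low=(low[0]=0,low[1]=1,low[2]=3,low[3]=5,low[4]=6,low[5]=?,low[6]=3,low[7]=2,low[8]=?); scc=(scc[0]=0,scc[1]=2,scc[2]=3,scc[3]=4,scc[4]=5,scc[5]=?,scc[6]=3,scc[7]=1,scc[8]=?)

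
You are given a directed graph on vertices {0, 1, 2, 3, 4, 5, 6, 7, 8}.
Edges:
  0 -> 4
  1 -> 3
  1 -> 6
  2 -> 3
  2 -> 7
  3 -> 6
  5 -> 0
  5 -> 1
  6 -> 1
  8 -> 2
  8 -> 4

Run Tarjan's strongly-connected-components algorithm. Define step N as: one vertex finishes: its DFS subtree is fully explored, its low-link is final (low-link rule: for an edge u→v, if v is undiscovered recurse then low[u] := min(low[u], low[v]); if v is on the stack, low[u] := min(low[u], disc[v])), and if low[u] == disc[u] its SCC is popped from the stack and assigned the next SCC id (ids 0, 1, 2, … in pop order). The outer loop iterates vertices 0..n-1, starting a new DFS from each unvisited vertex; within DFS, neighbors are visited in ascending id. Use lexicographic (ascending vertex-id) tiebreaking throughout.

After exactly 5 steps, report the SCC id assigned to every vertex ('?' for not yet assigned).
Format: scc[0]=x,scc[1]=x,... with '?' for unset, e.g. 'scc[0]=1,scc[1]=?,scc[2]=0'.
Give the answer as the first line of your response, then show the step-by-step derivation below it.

scc[0]=1,scc[1]=2,scc[2]=?,scc[3]=2,scc[4]=0,scc[5]=?,scc[6]=2,scc[7]=?,scc[8]=?

step 1: low=(low[0]=0,low[1]=?,low[2]=?,low[3]=?,low[4]=1,low[5]=?,low[6]=?,low[7]=?,low[8]=?); scc=(scc[0]=?,scc[1]=?,scc[2]=?,scc[3]=?,scc[4]=0,scc[5]=?,scc[6]=?,scc[7]=?,scc[8]=?)
step 2: low=(low[0]=0,low[1]=?,low[2]=?,low[3]=?,low[4]=1,low[5]=?,low[6]=?,low[7]=?,low[8]=?); scc=(scc[0]=1,scc[1]=?,scc[2]=?,scc[3]=?,scc[4]=0,scc[5]=?,scc[6]=?,scc[7]=?,scc[8]=?)
step 3: low=(low[0]=0,low[1]=2,low[2]=?,low[3]=3,low[4]=1,low[5]=?,low[6]=2,low[7]=?,low[8]=?); scc=(scc[0]=1,scc[1]=?,scc[2]=?,scc[3]=?,scc[4]=0,scc[5]=?,scc[6]=?,scc[7]=?,scc[8]=?)
step 4: low=(low[0]=0,low[1]=2,low[2]=?,low[3]=2,low[4]=1,low[5]=?,low[6]=2,low[7]=?,low[8]=?); scc=(scc[0]=1,scc[1]=?,scc[2]=?,scc[3]=?,scc[4]=0,scc[5]=?,scc[6]=?,scc[7]=?,scc[8]=?)
step 5: low=(low[0]=0,low[1]=2,low[2]=?,low[3]=2,low[4]=1,low[5]=?,low[6]=2,low[7]=?,low[8]=?); scc=(scc[0]=1,scc[1]=2,scc[2]=?,scc[3]=2,scc[4]=0,scc[5]=?,scc[6]=2,scc[7]=?,scc[8]=?)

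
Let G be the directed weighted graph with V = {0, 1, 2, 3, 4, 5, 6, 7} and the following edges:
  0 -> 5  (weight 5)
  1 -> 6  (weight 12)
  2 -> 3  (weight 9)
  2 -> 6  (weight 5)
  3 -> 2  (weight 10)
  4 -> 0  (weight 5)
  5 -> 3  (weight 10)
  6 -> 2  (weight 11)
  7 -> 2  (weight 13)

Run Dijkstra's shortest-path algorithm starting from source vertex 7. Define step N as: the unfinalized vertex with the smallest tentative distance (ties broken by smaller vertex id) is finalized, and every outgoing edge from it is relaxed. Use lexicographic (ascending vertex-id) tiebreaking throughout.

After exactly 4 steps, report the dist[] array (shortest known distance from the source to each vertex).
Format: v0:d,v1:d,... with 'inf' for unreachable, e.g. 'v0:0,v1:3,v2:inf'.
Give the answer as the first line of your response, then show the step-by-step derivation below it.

v0:inf,v1:inf,v2:13,v3:22,v4:inf,v5:inf,v6:18,v7:0

step 1: dist = v0:inf,v1:inf,v2:13,v3:inf,v4:inf,v5:inf,v6:inf,v7:0
step 2: dist = v0:inf,v1:inf,v2:13,v3:22,v4:inf,v5:inf,v6:18,v7:0
step 3: dist = v0:inf,v1:inf,v2:13,v3:22,v4:inf,v5:inf,v6:18,v7:0
step 4: dist = v0:inf,v1:inf,v2:13,v3:22,v4:inf,v5:inf,v6:18,v7:0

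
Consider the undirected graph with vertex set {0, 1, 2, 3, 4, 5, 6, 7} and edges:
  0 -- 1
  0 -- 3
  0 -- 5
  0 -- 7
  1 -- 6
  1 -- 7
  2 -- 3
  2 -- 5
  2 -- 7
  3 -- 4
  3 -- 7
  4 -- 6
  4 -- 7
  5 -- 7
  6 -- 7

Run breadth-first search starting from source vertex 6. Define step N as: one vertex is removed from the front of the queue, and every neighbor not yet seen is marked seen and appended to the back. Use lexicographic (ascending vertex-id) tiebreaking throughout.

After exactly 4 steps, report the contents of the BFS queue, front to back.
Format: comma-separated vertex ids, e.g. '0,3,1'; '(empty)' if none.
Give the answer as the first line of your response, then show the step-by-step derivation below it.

0,3,2,5

step 1: dequeue 6; queue=[1,4,7]; order=6
step 2: dequeue 1; queue=[4,7,0]; order=6,1
step 3: dequeue 4; queue=[7,0,3]; order=6,1,4
step 4: dequeue 7; queue=[0,3,2,5]; order=6,1,4,7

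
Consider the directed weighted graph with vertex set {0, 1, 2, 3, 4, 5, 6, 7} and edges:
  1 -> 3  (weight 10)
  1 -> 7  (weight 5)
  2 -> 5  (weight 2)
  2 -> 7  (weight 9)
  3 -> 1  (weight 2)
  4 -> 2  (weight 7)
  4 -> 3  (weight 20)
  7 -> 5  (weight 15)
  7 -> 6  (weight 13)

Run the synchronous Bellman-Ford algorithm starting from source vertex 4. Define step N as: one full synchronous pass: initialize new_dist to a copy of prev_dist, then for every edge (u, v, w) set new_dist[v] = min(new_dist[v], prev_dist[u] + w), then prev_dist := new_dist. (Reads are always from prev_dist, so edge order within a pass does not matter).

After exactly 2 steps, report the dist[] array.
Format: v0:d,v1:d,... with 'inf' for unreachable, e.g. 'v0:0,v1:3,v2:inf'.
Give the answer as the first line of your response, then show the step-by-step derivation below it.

v0:inf,v1:22,v2:7,v3:20,v4:0,v5:9,v6:inf,v7:16

step 1: dist = v0:inf,v1:inf,v2:7,v3:20,v4:0,v5:inf,v6:inf,v7:inf
step 2: dist = v0:inf,v1:22,v2:7,v3:20,v4:0,v5:9,v6:inf,v7:16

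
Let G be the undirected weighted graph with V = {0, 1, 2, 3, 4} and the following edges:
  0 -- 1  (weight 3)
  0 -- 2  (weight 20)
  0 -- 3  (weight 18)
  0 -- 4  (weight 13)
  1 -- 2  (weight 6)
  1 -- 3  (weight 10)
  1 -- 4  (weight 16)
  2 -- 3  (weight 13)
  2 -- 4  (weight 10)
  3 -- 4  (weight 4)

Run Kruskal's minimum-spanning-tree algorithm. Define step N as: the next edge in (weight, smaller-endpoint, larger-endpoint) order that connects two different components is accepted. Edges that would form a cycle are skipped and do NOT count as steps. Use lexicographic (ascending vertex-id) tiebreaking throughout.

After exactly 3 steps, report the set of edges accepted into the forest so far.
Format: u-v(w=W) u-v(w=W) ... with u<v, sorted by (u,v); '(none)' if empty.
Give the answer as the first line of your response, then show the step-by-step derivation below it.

0-1(w=3) 1-2(w=6) 3-4(w=4)

step 1: add edge 0-1 (w=3); MST = {0-1(w=3)}
step 2: add edge 3-4 (w=4); MST = {0-1(w=3) 3-4(w=4)}
step 3: add edge 1-2 (w=6); MST = {0-1(w=3) 1-2(w=6) 3-4(w=4)}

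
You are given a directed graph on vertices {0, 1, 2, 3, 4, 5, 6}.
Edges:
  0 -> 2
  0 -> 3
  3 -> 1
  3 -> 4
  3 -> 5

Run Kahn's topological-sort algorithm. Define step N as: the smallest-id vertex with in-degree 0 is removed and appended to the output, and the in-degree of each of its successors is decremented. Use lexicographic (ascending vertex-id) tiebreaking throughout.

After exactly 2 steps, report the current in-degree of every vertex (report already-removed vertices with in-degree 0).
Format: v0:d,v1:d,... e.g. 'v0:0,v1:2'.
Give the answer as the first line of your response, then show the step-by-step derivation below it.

v0:0,v1:1,v2:0,v3:0,v4:1,v5:1,v6:0

step 1: output 0; order=[0]; indeg=(0,1,0,0,1,1,0)
step 2: output 2; order=[0,2]; indeg=(0,1,0,0,1,1,0)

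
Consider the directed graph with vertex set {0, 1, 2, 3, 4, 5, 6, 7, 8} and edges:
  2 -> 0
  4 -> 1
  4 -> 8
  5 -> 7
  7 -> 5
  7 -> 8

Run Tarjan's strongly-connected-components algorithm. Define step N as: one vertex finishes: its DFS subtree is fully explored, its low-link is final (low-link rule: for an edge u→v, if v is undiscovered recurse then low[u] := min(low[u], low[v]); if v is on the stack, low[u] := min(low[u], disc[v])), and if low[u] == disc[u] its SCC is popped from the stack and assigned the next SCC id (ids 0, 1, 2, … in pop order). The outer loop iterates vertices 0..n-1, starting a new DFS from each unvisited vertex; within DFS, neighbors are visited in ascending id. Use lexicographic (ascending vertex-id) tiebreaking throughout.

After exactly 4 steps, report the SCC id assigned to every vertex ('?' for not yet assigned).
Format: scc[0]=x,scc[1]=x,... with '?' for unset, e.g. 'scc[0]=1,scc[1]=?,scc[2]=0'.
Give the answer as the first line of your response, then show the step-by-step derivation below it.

scc[0]=0,scc[1]=1,scc[2]=2,scc[3]=3,scc[4]=?,scc[5]=?,scc[6]=?,scc[7]=?,scc[8]=?

step 1: low=(low[0]=0,low[1]=?,low[2]=?,low[3]=?,low[4]=?,low[5]=?,low[6]=?,low[7]=?,low[8]=?); scc=(scc[0]=0,scc[1]=?,scc[2]=?,scc[3]=?,scc[4]=?,scc[5]=?,scc[6]=?,scc[7]=?,scc[8]=?)
step 2: low=(low[0]=0,low[1]=1,low[2]=?,low[3]=?,low[4]=?,low[5]=?,low[6]=?,low[7]=?,low[8]=?); scc=(scc[0]=0,scc[1]=1,scc[2]=?,scc[3]=?,scc[4]=?,scc[5]=?,scc[6]=?,scc[7]=?,scc[8]=?)
step 3: low=(low[0]=0,low[1]=1,low[2]=2,low[3]=?,low[4]=?,low[5]=?,low[6]=?,low[7]=?,low[8]=?); scc=(scc[0]=0,scc[1]=1,scc[2]=2,scc[3]=?,scc[4]=?,scc[5]=?,scc[6]=?,scc[7]=?,scc[8]=?)
step 4: low=(low[0]=0,low[1]=1,low[2]=2,low[3]=3,low[4]=?,low[5]=?,low[6]=?,low[7]=?,low[8]=?); scc=(scc[0]=0,scc[1]=1,scc[2]=2,scc[3]=3,scc[4]=?,scc[5]=?,scc[6]=?,scc[7]=?,scc[8]=?)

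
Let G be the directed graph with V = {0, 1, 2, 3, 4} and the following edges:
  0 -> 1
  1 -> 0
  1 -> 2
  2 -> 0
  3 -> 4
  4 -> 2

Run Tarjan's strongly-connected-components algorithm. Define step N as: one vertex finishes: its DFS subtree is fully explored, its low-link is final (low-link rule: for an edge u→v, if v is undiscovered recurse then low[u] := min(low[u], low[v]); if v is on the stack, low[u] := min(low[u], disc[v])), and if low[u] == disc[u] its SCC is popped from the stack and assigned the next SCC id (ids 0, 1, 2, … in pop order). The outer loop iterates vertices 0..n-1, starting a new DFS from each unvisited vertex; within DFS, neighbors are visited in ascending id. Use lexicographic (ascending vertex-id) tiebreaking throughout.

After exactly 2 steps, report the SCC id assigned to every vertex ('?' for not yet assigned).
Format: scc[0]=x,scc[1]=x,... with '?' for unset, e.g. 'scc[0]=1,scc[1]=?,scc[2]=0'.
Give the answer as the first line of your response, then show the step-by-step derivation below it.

scc[0]=?,scc[1]=?,scc[2]=?,scc[3]=?,scc[4]=?

step 1: low=(low[0]=0,low[1]=0,low[2]=0,low[3]=?,low[4]=?); scc=(scc[0]=?,scc[1]=?,scc[2]=?,scc[3]=?,scc[4]=?)
step 2: low=(low[0]=0,low[1]=0,low[2]=0,low[3]=?,low[4]=?); scc=(scc[0]=?,scc[1]=?,scc[2]=?,scc[3]=?,scc[4]=?)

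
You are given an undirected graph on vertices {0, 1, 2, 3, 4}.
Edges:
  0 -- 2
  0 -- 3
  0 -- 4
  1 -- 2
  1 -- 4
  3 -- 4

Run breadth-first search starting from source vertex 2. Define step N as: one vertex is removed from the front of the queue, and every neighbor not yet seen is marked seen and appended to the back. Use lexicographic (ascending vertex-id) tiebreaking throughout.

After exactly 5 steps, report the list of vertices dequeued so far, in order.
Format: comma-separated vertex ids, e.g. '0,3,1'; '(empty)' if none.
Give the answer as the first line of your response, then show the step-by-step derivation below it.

2,0,1,3,4

step 1: dequeue 2; queue=[0,1]; order=2
step 2: dequeue 0; queue=[1,3,4]; order=2,0
step 3: dequeue 1; queue=[3,4]; order=2,0,1
step 4: dequeue 3; queue=[4]; order=2,0,1,3
step 5: dequeue 4; queue=[(empty)]; order=2,0,1,3,4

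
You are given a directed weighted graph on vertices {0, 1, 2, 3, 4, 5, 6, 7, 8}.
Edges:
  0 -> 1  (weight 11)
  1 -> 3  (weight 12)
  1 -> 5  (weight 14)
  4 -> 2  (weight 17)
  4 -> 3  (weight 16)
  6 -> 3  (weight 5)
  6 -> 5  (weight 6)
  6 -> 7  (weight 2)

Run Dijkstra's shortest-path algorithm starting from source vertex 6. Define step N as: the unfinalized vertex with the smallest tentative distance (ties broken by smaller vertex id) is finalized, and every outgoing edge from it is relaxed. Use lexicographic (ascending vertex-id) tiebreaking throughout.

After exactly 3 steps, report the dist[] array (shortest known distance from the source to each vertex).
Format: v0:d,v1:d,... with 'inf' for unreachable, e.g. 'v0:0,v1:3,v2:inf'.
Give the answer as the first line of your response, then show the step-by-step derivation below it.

v0:inf,v1:inf,v2:inf,v3:5,v4:inf,v5:6,v6:0,v7:2,v8:inf

step 1: dist = v0:inf,v1:inf,v2:inf,v3:5,v4:inf,v5:6,v6:0,v7:2,v8:inf
step 2: dist = v0:inf,v1:inf,v2:inf,v3:5,v4:inf,v5:6,v6:0,v7:2,v8:inf
step 3: dist = v0:inf,v1:inf,v2:inf,v3:5,v4:inf,v5:6,v6:0,v7:2,v8:inf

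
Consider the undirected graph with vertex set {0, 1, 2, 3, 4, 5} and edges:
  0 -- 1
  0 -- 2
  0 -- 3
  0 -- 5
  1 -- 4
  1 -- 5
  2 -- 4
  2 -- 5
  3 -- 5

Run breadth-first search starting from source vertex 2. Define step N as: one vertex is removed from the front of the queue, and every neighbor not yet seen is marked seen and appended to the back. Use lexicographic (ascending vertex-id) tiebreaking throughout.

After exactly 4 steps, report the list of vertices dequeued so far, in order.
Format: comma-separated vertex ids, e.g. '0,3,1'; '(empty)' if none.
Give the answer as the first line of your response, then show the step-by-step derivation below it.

2,0,4,5

step 1: dequeue 2; queue=[0,4,5]; order=2
step 2: dequeue 0; queue=[4,5,1,3]; order=2,0
step 3: dequeue 4; queue=[5,1,3]; order=2,0,4
step 4: dequeue 5; queue=[1,3]; order=2,0,4,5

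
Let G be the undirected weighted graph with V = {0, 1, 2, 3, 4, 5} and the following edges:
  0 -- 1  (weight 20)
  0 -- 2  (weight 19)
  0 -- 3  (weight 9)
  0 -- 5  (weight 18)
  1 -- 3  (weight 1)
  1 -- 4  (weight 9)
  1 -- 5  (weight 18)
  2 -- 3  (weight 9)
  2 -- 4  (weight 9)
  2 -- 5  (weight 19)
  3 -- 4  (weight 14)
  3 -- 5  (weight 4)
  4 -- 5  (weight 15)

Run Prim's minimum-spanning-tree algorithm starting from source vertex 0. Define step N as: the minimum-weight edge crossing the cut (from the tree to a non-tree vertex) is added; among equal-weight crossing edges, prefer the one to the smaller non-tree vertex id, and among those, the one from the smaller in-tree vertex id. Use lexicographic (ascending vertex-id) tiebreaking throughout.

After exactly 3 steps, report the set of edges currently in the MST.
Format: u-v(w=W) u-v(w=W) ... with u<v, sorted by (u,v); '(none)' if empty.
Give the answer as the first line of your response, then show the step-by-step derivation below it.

0-3(w=9) 1-3(w=1) 3-5(w=4)

step 1: add edge 0-3 (w=9); MST = {0-3(w=9)}
step 2: add edge 1-3 (w=1); MST = {0-3(w=9) 1-3(w=1)}
step 3: add edge 3-5 (w=4); MST = {0-3(w=9) 1-3(w=1) 3-5(w=4)}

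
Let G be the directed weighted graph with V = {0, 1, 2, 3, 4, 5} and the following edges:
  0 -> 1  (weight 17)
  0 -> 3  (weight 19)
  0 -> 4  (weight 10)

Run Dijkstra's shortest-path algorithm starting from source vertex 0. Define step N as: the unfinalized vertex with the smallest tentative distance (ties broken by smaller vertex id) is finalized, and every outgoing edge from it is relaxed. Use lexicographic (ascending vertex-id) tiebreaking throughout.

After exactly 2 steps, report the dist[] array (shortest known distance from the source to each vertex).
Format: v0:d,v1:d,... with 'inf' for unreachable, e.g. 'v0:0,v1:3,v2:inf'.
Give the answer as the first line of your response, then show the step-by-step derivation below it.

v0:0,v1:17,v2:inf,v3:19,v4:10,v5:inf

step 1: dist = v0:0,v1:17,v2:inf,v3:19,v4:10,v5:inf
step 2: dist = v0:0,v1:17,v2:inf,v3:19,v4:10,v5:inf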